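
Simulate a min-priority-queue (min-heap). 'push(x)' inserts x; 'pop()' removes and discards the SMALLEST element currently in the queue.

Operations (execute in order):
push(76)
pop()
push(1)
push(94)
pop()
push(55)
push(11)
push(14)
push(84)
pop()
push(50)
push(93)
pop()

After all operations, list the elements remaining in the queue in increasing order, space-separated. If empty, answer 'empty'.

push(76): heap contents = [76]
pop() → 76: heap contents = []
push(1): heap contents = [1]
push(94): heap contents = [1, 94]
pop() → 1: heap contents = [94]
push(55): heap contents = [55, 94]
push(11): heap contents = [11, 55, 94]
push(14): heap contents = [11, 14, 55, 94]
push(84): heap contents = [11, 14, 55, 84, 94]
pop() → 11: heap contents = [14, 55, 84, 94]
push(50): heap contents = [14, 50, 55, 84, 94]
push(93): heap contents = [14, 50, 55, 84, 93, 94]
pop() → 14: heap contents = [50, 55, 84, 93, 94]

Answer: 50 55 84 93 94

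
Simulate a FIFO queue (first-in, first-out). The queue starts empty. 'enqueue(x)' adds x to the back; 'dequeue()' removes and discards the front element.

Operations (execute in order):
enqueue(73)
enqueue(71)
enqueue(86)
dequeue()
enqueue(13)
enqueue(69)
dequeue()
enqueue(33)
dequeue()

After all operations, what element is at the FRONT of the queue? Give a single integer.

Answer: 13

Derivation:
enqueue(73): queue = [73]
enqueue(71): queue = [73, 71]
enqueue(86): queue = [73, 71, 86]
dequeue(): queue = [71, 86]
enqueue(13): queue = [71, 86, 13]
enqueue(69): queue = [71, 86, 13, 69]
dequeue(): queue = [86, 13, 69]
enqueue(33): queue = [86, 13, 69, 33]
dequeue(): queue = [13, 69, 33]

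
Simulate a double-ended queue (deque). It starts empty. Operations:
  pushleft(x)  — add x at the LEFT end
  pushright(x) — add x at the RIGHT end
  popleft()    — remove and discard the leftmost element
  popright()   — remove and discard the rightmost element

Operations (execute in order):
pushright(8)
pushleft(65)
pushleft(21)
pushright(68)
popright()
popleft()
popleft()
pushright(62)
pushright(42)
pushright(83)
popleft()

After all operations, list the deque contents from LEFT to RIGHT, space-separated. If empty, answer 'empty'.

pushright(8): [8]
pushleft(65): [65, 8]
pushleft(21): [21, 65, 8]
pushright(68): [21, 65, 8, 68]
popright(): [21, 65, 8]
popleft(): [65, 8]
popleft(): [8]
pushright(62): [8, 62]
pushright(42): [8, 62, 42]
pushright(83): [8, 62, 42, 83]
popleft(): [62, 42, 83]

Answer: 62 42 83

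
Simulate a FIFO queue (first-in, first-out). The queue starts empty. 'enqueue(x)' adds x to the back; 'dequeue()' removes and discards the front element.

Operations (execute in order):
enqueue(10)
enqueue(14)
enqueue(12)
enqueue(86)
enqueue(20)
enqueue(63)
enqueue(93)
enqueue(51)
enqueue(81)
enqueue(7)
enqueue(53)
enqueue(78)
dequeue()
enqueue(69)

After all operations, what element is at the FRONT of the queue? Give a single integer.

Answer: 14

Derivation:
enqueue(10): queue = [10]
enqueue(14): queue = [10, 14]
enqueue(12): queue = [10, 14, 12]
enqueue(86): queue = [10, 14, 12, 86]
enqueue(20): queue = [10, 14, 12, 86, 20]
enqueue(63): queue = [10, 14, 12, 86, 20, 63]
enqueue(93): queue = [10, 14, 12, 86, 20, 63, 93]
enqueue(51): queue = [10, 14, 12, 86, 20, 63, 93, 51]
enqueue(81): queue = [10, 14, 12, 86, 20, 63, 93, 51, 81]
enqueue(7): queue = [10, 14, 12, 86, 20, 63, 93, 51, 81, 7]
enqueue(53): queue = [10, 14, 12, 86, 20, 63, 93, 51, 81, 7, 53]
enqueue(78): queue = [10, 14, 12, 86, 20, 63, 93, 51, 81, 7, 53, 78]
dequeue(): queue = [14, 12, 86, 20, 63, 93, 51, 81, 7, 53, 78]
enqueue(69): queue = [14, 12, 86, 20, 63, 93, 51, 81, 7, 53, 78, 69]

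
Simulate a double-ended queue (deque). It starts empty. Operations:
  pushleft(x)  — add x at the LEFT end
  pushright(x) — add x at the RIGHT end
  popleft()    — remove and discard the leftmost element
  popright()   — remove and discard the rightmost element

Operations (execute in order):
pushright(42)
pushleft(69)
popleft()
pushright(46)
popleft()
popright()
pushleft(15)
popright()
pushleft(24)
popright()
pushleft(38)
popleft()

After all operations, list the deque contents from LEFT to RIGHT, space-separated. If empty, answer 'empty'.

Answer: empty

Derivation:
pushright(42): [42]
pushleft(69): [69, 42]
popleft(): [42]
pushright(46): [42, 46]
popleft(): [46]
popright(): []
pushleft(15): [15]
popright(): []
pushleft(24): [24]
popright(): []
pushleft(38): [38]
popleft(): []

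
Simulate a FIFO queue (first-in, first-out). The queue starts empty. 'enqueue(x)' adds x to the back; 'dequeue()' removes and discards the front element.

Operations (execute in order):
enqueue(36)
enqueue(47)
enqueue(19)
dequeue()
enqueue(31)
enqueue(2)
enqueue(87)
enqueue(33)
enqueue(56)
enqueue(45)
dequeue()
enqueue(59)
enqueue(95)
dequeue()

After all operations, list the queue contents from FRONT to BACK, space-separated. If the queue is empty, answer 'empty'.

enqueue(36): [36]
enqueue(47): [36, 47]
enqueue(19): [36, 47, 19]
dequeue(): [47, 19]
enqueue(31): [47, 19, 31]
enqueue(2): [47, 19, 31, 2]
enqueue(87): [47, 19, 31, 2, 87]
enqueue(33): [47, 19, 31, 2, 87, 33]
enqueue(56): [47, 19, 31, 2, 87, 33, 56]
enqueue(45): [47, 19, 31, 2, 87, 33, 56, 45]
dequeue(): [19, 31, 2, 87, 33, 56, 45]
enqueue(59): [19, 31, 2, 87, 33, 56, 45, 59]
enqueue(95): [19, 31, 2, 87, 33, 56, 45, 59, 95]
dequeue(): [31, 2, 87, 33, 56, 45, 59, 95]

Answer: 31 2 87 33 56 45 59 95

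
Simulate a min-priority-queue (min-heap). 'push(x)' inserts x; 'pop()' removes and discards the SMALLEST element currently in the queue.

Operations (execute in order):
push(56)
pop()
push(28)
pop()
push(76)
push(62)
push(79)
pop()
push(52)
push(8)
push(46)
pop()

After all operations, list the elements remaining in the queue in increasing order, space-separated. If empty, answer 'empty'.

Answer: 46 52 76 79

Derivation:
push(56): heap contents = [56]
pop() → 56: heap contents = []
push(28): heap contents = [28]
pop() → 28: heap contents = []
push(76): heap contents = [76]
push(62): heap contents = [62, 76]
push(79): heap contents = [62, 76, 79]
pop() → 62: heap contents = [76, 79]
push(52): heap contents = [52, 76, 79]
push(8): heap contents = [8, 52, 76, 79]
push(46): heap contents = [8, 46, 52, 76, 79]
pop() → 8: heap contents = [46, 52, 76, 79]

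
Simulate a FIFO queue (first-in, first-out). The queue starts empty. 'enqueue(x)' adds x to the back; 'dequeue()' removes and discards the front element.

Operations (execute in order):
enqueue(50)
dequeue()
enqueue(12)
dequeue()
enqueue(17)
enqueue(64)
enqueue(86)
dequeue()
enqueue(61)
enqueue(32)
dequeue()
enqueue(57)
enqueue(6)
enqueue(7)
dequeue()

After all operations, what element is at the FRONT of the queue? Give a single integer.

Answer: 61

Derivation:
enqueue(50): queue = [50]
dequeue(): queue = []
enqueue(12): queue = [12]
dequeue(): queue = []
enqueue(17): queue = [17]
enqueue(64): queue = [17, 64]
enqueue(86): queue = [17, 64, 86]
dequeue(): queue = [64, 86]
enqueue(61): queue = [64, 86, 61]
enqueue(32): queue = [64, 86, 61, 32]
dequeue(): queue = [86, 61, 32]
enqueue(57): queue = [86, 61, 32, 57]
enqueue(6): queue = [86, 61, 32, 57, 6]
enqueue(7): queue = [86, 61, 32, 57, 6, 7]
dequeue(): queue = [61, 32, 57, 6, 7]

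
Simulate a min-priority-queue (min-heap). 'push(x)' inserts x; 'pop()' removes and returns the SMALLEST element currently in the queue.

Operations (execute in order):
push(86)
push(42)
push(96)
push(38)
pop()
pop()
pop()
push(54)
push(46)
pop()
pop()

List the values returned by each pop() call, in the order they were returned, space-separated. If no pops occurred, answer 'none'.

Answer: 38 42 86 46 54

Derivation:
push(86): heap contents = [86]
push(42): heap contents = [42, 86]
push(96): heap contents = [42, 86, 96]
push(38): heap contents = [38, 42, 86, 96]
pop() → 38: heap contents = [42, 86, 96]
pop() → 42: heap contents = [86, 96]
pop() → 86: heap contents = [96]
push(54): heap contents = [54, 96]
push(46): heap contents = [46, 54, 96]
pop() → 46: heap contents = [54, 96]
pop() → 54: heap contents = [96]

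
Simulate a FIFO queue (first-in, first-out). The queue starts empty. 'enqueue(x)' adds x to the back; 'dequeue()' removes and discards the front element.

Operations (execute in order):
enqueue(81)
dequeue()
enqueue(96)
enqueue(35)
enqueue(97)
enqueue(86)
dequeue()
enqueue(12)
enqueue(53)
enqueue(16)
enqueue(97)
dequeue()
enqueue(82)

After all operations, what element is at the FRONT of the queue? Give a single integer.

enqueue(81): queue = [81]
dequeue(): queue = []
enqueue(96): queue = [96]
enqueue(35): queue = [96, 35]
enqueue(97): queue = [96, 35, 97]
enqueue(86): queue = [96, 35, 97, 86]
dequeue(): queue = [35, 97, 86]
enqueue(12): queue = [35, 97, 86, 12]
enqueue(53): queue = [35, 97, 86, 12, 53]
enqueue(16): queue = [35, 97, 86, 12, 53, 16]
enqueue(97): queue = [35, 97, 86, 12, 53, 16, 97]
dequeue(): queue = [97, 86, 12, 53, 16, 97]
enqueue(82): queue = [97, 86, 12, 53, 16, 97, 82]

Answer: 97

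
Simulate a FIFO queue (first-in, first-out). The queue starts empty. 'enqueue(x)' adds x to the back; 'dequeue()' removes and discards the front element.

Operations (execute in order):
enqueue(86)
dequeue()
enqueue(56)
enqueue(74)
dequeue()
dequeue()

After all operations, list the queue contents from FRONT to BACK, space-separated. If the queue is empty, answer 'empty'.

enqueue(86): [86]
dequeue(): []
enqueue(56): [56]
enqueue(74): [56, 74]
dequeue(): [74]
dequeue(): []

Answer: empty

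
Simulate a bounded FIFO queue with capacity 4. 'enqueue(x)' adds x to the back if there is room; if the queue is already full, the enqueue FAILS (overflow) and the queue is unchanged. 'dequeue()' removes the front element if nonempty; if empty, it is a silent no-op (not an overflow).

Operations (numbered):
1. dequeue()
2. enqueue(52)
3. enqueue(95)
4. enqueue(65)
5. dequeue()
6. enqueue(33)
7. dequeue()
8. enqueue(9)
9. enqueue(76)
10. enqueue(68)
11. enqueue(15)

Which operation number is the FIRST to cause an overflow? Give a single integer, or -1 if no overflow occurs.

1. dequeue(): empty, no-op, size=0
2. enqueue(52): size=1
3. enqueue(95): size=2
4. enqueue(65): size=3
5. dequeue(): size=2
6. enqueue(33): size=3
7. dequeue(): size=2
8. enqueue(9): size=3
9. enqueue(76): size=4
10. enqueue(68): size=4=cap → OVERFLOW (fail)
11. enqueue(15): size=4=cap → OVERFLOW (fail)

Answer: 10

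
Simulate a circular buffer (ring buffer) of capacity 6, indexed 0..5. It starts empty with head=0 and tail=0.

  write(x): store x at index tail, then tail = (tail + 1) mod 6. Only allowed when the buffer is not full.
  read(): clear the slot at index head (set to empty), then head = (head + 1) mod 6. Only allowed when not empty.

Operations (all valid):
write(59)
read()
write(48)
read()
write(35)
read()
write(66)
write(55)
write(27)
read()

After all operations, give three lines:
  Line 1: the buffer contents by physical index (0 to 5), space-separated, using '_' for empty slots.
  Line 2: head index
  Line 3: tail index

write(59): buf=[59 _ _ _ _ _], head=0, tail=1, size=1
read(): buf=[_ _ _ _ _ _], head=1, tail=1, size=0
write(48): buf=[_ 48 _ _ _ _], head=1, tail=2, size=1
read(): buf=[_ _ _ _ _ _], head=2, tail=2, size=0
write(35): buf=[_ _ 35 _ _ _], head=2, tail=3, size=1
read(): buf=[_ _ _ _ _ _], head=3, tail=3, size=0
write(66): buf=[_ _ _ 66 _ _], head=3, tail=4, size=1
write(55): buf=[_ _ _ 66 55 _], head=3, tail=5, size=2
write(27): buf=[_ _ _ 66 55 27], head=3, tail=0, size=3
read(): buf=[_ _ _ _ 55 27], head=4, tail=0, size=2

Answer: _ _ _ _ 55 27
4
0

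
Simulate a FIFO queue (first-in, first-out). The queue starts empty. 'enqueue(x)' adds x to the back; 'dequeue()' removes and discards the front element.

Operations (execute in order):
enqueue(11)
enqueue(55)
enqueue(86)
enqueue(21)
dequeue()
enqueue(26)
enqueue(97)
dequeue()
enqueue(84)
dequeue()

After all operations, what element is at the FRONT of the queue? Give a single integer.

Answer: 21

Derivation:
enqueue(11): queue = [11]
enqueue(55): queue = [11, 55]
enqueue(86): queue = [11, 55, 86]
enqueue(21): queue = [11, 55, 86, 21]
dequeue(): queue = [55, 86, 21]
enqueue(26): queue = [55, 86, 21, 26]
enqueue(97): queue = [55, 86, 21, 26, 97]
dequeue(): queue = [86, 21, 26, 97]
enqueue(84): queue = [86, 21, 26, 97, 84]
dequeue(): queue = [21, 26, 97, 84]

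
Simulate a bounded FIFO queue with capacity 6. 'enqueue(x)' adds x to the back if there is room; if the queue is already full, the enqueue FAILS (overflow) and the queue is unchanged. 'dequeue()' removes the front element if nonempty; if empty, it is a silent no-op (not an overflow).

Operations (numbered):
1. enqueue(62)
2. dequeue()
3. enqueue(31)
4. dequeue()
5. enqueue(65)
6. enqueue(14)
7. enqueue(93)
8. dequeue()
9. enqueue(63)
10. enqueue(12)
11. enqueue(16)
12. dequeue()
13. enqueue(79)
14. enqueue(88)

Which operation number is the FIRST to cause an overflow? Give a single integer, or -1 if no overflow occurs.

Answer: -1

Derivation:
1. enqueue(62): size=1
2. dequeue(): size=0
3. enqueue(31): size=1
4. dequeue(): size=0
5. enqueue(65): size=1
6. enqueue(14): size=2
7. enqueue(93): size=3
8. dequeue(): size=2
9. enqueue(63): size=3
10. enqueue(12): size=4
11. enqueue(16): size=5
12. dequeue(): size=4
13. enqueue(79): size=5
14. enqueue(88): size=6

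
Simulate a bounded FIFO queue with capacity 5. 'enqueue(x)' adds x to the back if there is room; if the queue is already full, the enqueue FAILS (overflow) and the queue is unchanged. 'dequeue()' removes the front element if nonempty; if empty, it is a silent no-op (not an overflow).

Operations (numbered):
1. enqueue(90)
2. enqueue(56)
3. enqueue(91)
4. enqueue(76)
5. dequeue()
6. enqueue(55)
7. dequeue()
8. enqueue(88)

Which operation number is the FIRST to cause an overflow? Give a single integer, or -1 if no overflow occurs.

Answer: -1

Derivation:
1. enqueue(90): size=1
2. enqueue(56): size=2
3. enqueue(91): size=3
4. enqueue(76): size=4
5. dequeue(): size=3
6. enqueue(55): size=4
7. dequeue(): size=3
8. enqueue(88): size=4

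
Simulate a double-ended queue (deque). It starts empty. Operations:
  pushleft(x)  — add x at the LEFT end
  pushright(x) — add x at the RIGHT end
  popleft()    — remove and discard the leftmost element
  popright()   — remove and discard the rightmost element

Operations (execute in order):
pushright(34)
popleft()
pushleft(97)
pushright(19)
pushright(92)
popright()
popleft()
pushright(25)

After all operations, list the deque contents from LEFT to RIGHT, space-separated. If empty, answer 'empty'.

pushright(34): [34]
popleft(): []
pushleft(97): [97]
pushright(19): [97, 19]
pushright(92): [97, 19, 92]
popright(): [97, 19]
popleft(): [19]
pushright(25): [19, 25]

Answer: 19 25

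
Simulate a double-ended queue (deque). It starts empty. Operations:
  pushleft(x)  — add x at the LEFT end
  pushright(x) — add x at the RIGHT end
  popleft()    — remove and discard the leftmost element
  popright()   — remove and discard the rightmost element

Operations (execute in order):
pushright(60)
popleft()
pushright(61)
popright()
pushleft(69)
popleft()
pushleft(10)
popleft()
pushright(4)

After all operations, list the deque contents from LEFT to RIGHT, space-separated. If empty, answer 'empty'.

Answer: 4

Derivation:
pushright(60): [60]
popleft(): []
pushright(61): [61]
popright(): []
pushleft(69): [69]
popleft(): []
pushleft(10): [10]
popleft(): []
pushright(4): [4]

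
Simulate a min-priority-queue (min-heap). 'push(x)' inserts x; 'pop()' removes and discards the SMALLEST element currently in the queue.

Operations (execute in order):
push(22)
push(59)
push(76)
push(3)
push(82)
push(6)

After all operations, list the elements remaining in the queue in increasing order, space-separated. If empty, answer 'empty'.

push(22): heap contents = [22]
push(59): heap contents = [22, 59]
push(76): heap contents = [22, 59, 76]
push(3): heap contents = [3, 22, 59, 76]
push(82): heap contents = [3, 22, 59, 76, 82]
push(6): heap contents = [3, 6, 22, 59, 76, 82]

Answer: 3 6 22 59 76 82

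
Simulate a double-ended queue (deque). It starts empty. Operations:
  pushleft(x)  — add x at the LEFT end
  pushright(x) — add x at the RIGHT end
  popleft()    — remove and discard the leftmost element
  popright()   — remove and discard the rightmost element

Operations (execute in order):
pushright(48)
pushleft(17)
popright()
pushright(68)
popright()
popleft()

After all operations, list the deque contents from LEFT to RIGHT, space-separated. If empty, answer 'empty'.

Answer: empty

Derivation:
pushright(48): [48]
pushleft(17): [17, 48]
popright(): [17]
pushright(68): [17, 68]
popright(): [17]
popleft(): []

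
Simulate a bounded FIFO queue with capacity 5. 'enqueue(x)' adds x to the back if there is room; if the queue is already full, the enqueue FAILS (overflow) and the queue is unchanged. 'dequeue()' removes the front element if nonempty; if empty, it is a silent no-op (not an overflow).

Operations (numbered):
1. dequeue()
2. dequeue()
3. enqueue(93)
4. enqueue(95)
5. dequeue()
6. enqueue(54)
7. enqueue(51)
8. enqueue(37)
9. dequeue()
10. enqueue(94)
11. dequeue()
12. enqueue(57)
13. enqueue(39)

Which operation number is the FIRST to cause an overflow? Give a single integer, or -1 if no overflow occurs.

Answer: -1

Derivation:
1. dequeue(): empty, no-op, size=0
2. dequeue(): empty, no-op, size=0
3. enqueue(93): size=1
4. enqueue(95): size=2
5. dequeue(): size=1
6. enqueue(54): size=2
7. enqueue(51): size=3
8. enqueue(37): size=4
9. dequeue(): size=3
10. enqueue(94): size=4
11. dequeue(): size=3
12. enqueue(57): size=4
13. enqueue(39): size=5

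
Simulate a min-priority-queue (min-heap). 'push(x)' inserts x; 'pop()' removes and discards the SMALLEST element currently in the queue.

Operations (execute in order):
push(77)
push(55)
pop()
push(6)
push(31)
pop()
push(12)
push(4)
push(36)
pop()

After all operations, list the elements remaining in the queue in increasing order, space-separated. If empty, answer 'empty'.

Answer: 12 31 36 77

Derivation:
push(77): heap contents = [77]
push(55): heap contents = [55, 77]
pop() → 55: heap contents = [77]
push(6): heap contents = [6, 77]
push(31): heap contents = [6, 31, 77]
pop() → 6: heap contents = [31, 77]
push(12): heap contents = [12, 31, 77]
push(4): heap contents = [4, 12, 31, 77]
push(36): heap contents = [4, 12, 31, 36, 77]
pop() → 4: heap contents = [12, 31, 36, 77]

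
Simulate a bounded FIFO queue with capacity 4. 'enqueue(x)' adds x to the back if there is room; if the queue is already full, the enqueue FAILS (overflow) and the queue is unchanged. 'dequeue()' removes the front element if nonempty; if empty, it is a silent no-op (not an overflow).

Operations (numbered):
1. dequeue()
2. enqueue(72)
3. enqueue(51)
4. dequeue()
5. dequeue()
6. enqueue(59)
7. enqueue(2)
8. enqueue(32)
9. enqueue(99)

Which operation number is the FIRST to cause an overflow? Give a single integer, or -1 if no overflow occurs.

1. dequeue(): empty, no-op, size=0
2. enqueue(72): size=1
3. enqueue(51): size=2
4. dequeue(): size=1
5. dequeue(): size=0
6. enqueue(59): size=1
7. enqueue(2): size=2
8. enqueue(32): size=3
9. enqueue(99): size=4

Answer: -1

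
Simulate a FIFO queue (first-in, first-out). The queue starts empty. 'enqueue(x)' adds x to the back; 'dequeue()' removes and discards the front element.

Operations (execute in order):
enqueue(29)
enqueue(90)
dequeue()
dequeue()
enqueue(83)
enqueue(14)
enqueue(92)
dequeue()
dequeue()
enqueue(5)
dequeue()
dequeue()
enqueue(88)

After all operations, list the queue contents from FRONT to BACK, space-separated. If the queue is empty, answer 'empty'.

enqueue(29): [29]
enqueue(90): [29, 90]
dequeue(): [90]
dequeue(): []
enqueue(83): [83]
enqueue(14): [83, 14]
enqueue(92): [83, 14, 92]
dequeue(): [14, 92]
dequeue(): [92]
enqueue(5): [92, 5]
dequeue(): [5]
dequeue(): []
enqueue(88): [88]

Answer: 88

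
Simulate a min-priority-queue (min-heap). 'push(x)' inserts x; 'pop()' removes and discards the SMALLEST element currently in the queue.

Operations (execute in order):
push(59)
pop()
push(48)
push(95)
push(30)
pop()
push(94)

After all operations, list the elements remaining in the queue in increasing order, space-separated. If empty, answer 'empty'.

push(59): heap contents = [59]
pop() → 59: heap contents = []
push(48): heap contents = [48]
push(95): heap contents = [48, 95]
push(30): heap contents = [30, 48, 95]
pop() → 30: heap contents = [48, 95]
push(94): heap contents = [48, 94, 95]

Answer: 48 94 95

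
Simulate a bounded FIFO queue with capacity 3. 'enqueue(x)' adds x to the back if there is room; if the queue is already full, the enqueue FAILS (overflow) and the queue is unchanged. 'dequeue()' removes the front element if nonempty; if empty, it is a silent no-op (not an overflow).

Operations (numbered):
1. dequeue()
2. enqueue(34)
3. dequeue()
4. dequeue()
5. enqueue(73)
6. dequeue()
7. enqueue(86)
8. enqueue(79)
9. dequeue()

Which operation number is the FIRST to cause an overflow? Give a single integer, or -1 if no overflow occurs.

Answer: -1

Derivation:
1. dequeue(): empty, no-op, size=0
2. enqueue(34): size=1
3. dequeue(): size=0
4. dequeue(): empty, no-op, size=0
5. enqueue(73): size=1
6. dequeue(): size=0
7. enqueue(86): size=1
8. enqueue(79): size=2
9. dequeue(): size=1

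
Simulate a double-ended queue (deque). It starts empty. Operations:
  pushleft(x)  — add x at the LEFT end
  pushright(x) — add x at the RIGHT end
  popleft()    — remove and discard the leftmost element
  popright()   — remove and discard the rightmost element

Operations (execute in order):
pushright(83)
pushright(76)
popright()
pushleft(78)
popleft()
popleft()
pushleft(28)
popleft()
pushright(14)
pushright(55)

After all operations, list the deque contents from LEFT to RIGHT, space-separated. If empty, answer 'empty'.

Answer: 14 55

Derivation:
pushright(83): [83]
pushright(76): [83, 76]
popright(): [83]
pushleft(78): [78, 83]
popleft(): [83]
popleft(): []
pushleft(28): [28]
popleft(): []
pushright(14): [14]
pushright(55): [14, 55]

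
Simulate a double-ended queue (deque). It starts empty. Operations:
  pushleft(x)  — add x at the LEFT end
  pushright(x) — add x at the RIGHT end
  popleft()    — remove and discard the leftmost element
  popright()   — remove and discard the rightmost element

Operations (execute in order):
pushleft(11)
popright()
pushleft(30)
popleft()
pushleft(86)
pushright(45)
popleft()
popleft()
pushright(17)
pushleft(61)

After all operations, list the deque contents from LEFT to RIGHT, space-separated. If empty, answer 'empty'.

pushleft(11): [11]
popright(): []
pushleft(30): [30]
popleft(): []
pushleft(86): [86]
pushright(45): [86, 45]
popleft(): [45]
popleft(): []
pushright(17): [17]
pushleft(61): [61, 17]

Answer: 61 17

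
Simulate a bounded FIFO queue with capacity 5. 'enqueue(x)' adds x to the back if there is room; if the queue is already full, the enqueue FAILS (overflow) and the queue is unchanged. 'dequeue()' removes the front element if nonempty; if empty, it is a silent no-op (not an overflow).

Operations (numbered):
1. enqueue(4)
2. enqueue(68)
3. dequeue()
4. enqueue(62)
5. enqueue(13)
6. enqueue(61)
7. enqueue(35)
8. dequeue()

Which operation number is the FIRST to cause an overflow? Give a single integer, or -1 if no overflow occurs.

Answer: -1

Derivation:
1. enqueue(4): size=1
2. enqueue(68): size=2
3. dequeue(): size=1
4. enqueue(62): size=2
5. enqueue(13): size=3
6. enqueue(61): size=4
7. enqueue(35): size=5
8. dequeue(): size=4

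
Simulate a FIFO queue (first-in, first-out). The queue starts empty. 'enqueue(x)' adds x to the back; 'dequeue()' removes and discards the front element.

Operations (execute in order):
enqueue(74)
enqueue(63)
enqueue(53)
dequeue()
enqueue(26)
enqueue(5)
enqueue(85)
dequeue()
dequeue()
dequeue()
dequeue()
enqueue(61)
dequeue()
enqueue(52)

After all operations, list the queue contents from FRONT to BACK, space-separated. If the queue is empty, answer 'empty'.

enqueue(74): [74]
enqueue(63): [74, 63]
enqueue(53): [74, 63, 53]
dequeue(): [63, 53]
enqueue(26): [63, 53, 26]
enqueue(5): [63, 53, 26, 5]
enqueue(85): [63, 53, 26, 5, 85]
dequeue(): [53, 26, 5, 85]
dequeue(): [26, 5, 85]
dequeue(): [5, 85]
dequeue(): [85]
enqueue(61): [85, 61]
dequeue(): [61]
enqueue(52): [61, 52]

Answer: 61 52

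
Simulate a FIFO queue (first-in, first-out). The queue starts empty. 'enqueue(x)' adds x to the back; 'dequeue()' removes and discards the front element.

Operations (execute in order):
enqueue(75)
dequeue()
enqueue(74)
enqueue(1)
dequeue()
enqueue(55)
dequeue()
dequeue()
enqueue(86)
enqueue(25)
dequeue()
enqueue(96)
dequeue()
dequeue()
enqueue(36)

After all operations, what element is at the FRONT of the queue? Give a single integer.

Answer: 36

Derivation:
enqueue(75): queue = [75]
dequeue(): queue = []
enqueue(74): queue = [74]
enqueue(1): queue = [74, 1]
dequeue(): queue = [1]
enqueue(55): queue = [1, 55]
dequeue(): queue = [55]
dequeue(): queue = []
enqueue(86): queue = [86]
enqueue(25): queue = [86, 25]
dequeue(): queue = [25]
enqueue(96): queue = [25, 96]
dequeue(): queue = [96]
dequeue(): queue = []
enqueue(36): queue = [36]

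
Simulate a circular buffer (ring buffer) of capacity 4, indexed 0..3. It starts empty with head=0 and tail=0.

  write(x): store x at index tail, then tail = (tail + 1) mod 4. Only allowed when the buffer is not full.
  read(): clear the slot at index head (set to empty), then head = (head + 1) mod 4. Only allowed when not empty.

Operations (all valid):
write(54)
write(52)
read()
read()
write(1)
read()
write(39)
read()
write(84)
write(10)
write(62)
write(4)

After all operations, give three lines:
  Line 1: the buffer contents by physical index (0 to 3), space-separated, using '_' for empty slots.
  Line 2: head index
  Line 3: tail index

Answer: 84 10 62 4
0
0

Derivation:
write(54): buf=[54 _ _ _], head=0, tail=1, size=1
write(52): buf=[54 52 _ _], head=0, tail=2, size=2
read(): buf=[_ 52 _ _], head=1, tail=2, size=1
read(): buf=[_ _ _ _], head=2, tail=2, size=0
write(1): buf=[_ _ 1 _], head=2, tail=3, size=1
read(): buf=[_ _ _ _], head=3, tail=3, size=0
write(39): buf=[_ _ _ 39], head=3, tail=0, size=1
read(): buf=[_ _ _ _], head=0, tail=0, size=0
write(84): buf=[84 _ _ _], head=0, tail=1, size=1
write(10): buf=[84 10 _ _], head=0, tail=2, size=2
write(62): buf=[84 10 62 _], head=0, tail=3, size=3
write(4): buf=[84 10 62 4], head=0, tail=0, size=4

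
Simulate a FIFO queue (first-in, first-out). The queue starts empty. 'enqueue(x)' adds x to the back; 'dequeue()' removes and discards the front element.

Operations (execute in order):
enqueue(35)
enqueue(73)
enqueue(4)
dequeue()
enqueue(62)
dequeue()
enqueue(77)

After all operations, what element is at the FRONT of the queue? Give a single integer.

Answer: 4

Derivation:
enqueue(35): queue = [35]
enqueue(73): queue = [35, 73]
enqueue(4): queue = [35, 73, 4]
dequeue(): queue = [73, 4]
enqueue(62): queue = [73, 4, 62]
dequeue(): queue = [4, 62]
enqueue(77): queue = [4, 62, 77]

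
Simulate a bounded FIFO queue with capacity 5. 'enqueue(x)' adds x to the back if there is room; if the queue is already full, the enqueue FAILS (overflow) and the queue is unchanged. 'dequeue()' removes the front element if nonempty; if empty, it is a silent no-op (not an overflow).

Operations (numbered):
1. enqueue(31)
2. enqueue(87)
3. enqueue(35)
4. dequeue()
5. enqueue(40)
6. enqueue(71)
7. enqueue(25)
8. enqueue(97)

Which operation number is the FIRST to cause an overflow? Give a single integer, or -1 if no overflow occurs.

Answer: 8

Derivation:
1. enqueue(31): size=1
2. enqueue(87): size=2
3. enqueue(35): size=3
4. dequeue(): size=2
5. enqueue(40): size=3
6. enqueue(71): size=4
7. enqueue(25): size=5
8. enqueue(97): size=5=cap → OVERFLOW (fail)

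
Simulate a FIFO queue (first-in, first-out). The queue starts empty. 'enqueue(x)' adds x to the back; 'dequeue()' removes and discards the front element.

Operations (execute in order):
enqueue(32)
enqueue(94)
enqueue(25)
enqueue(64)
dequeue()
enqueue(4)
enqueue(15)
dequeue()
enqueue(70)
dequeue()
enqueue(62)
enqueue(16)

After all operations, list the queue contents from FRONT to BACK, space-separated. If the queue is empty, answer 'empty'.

enqueue(32): [32]
enqueue(94): [32, 94]
enqueue(25): [32, 94, 25]
enqueue(64): [32, 94, 25, 64]
dequeue(): [94, 25, 64]
enqueue(4): [94, 25, 64, 4]
enqueue(15): [94, 25, 64, 4, 15]
dequeue(): [25, 64, 4, 15]
enqueue(70): [25, 64, 4, 15, 70]
dequeue(): [64, 4, 15, 70]
enqueue(62): [64, 4, 15, 70, 62]
enqueue(16): [64, 4, 15, 70, 62, 16]

Answer: 64 4 15 70 62 16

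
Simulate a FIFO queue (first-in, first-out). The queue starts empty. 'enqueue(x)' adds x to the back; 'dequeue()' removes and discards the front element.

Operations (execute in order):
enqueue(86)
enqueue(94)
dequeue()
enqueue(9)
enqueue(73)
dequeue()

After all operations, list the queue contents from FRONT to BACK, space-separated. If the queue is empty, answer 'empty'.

Answer: 9 73

Derivation:
enqueue(86): [86]
enqueue(94): [86, 94]
dequeue(): [94]
enqueue(9): [94, 9]
enqueue(73): [94, 9, 73]
dequeue(): [9, 73]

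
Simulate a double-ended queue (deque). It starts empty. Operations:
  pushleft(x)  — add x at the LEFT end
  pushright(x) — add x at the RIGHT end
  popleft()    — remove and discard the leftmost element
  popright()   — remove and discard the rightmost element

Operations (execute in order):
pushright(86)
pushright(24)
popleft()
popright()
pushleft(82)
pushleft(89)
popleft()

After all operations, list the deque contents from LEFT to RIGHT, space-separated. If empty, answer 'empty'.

pushright(86): [86]
pushright(24): [86, 24]
popleft(): [24]
popright(): []
pushleft(82): [82]
pushleft(89): [89, 82]
popleft(): [82]

Answer: 82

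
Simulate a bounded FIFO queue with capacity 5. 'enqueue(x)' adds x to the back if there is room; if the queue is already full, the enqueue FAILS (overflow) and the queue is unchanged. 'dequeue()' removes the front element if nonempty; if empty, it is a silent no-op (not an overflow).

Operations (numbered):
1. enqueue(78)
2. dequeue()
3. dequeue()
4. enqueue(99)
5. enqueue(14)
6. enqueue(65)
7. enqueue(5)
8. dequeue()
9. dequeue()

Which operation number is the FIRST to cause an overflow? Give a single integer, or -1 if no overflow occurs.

1. enqueue(78): size=1
2. dequeue(): size=0
3. dequeue(): empty, no-op, size=0
4. enqueue(99): size=1
5. enqueue(14): size=2
6. enqueue(65): size=3
7. enqueue(5): size=4
8. dequeue(): size=3
9. dequeue(): size=2

Answer: -1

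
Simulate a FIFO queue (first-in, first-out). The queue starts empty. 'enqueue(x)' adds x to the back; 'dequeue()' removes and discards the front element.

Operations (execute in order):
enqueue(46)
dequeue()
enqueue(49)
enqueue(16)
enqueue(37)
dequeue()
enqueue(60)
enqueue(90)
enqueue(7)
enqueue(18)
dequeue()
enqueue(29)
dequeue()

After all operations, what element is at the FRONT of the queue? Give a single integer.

Answer: 60

Derivation:
enqueue(46): queue = [46]
dequeue(): queue = []
enqueue(49): queue = [49]
enqueue(16): queue = [49, 16]
enqueue(37): queue = [49, 16, 37]
dequeue(): queue = [16, 37]
enqueue(60): queue = [16, 37, 60]
enqueue(90): queue = [16, 37, 60, 90]
enqueue(7): queue = [16, 37, 60, 90, 7]
enqueue(18): queue = [16, 37, 60, 90, 7, 18]
dequeue(): queue = [37, 60, 90, 7, 18]
enqueue(29): queue = [37, 60, 90, 7, 18, 29]
dequeue(): queue = [60, 90, 7, 18, 29]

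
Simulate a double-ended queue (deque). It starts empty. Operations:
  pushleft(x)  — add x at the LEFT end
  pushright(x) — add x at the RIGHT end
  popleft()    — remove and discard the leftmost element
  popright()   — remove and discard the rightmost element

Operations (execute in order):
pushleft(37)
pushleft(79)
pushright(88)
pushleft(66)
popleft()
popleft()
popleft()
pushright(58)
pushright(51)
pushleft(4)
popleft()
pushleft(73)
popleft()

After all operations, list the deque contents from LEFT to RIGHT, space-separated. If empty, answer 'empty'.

pushleft(37): [37]
pushleft(79): [79, 37]
pushright(88): [79, 37, 88]
pushleft(66): [66, 79, 37, 88]
popleft(): [79, 37, 88]
popleft(): [37, 88]
popleft(): [88]
pushright(58): [88, 58]
pushright(51): [88, 58, 51]
pushleft(4): [4, 88, 58, 51]
popleft(): [88, 58, 51]
pushleft(73): [73, 88, 58, 51]
popleft(): [88, 58, 51]

Answer: 88 58 51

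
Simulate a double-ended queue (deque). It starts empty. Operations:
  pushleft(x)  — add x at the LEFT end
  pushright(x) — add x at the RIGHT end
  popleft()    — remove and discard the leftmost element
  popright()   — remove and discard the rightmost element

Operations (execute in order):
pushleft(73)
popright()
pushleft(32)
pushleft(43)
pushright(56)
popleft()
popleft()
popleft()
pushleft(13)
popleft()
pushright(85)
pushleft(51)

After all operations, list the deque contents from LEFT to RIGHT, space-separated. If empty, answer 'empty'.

pushleft(73): [73]
popright(): []
pushleft(32): [32]
pushleft(43): [43, 32]
pushright(56): [43, 32, 56]
popleft(): [32, 56]
popleft(): [56]
popleft(): []
pushleft(13): [13]
popleft(): []
pushright(85): [85]
pushleft(51): [51, 85]

Answer: 51 85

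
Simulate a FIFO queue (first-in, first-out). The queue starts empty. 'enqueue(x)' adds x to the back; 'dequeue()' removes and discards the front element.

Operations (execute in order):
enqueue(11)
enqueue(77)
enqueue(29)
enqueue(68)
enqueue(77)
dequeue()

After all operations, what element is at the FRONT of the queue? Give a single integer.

Answer: 77

Derivation:
enqueue(11): queue = [11]
enqueue(77): queue = [11, 77]
enqueue(29): queue = [11, 77, 29]
enqueue(68): queue = [11, 77, 29, 68]
enqueue(77): queue = [11, 77, 29, 68, 77]
dequeue(): queue = [77, 29, 68, 77]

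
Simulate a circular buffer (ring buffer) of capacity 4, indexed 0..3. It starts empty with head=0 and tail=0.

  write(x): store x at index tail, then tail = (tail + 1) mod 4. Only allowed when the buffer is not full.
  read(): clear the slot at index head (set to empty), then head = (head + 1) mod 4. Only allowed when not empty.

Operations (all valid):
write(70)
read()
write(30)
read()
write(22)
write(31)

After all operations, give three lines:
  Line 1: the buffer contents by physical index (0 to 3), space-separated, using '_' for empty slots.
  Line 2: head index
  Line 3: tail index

write(70): buf=[70 _ _ _], head=0, tail=1, size=1
read(): buf=[_ _ _ _], head=1, tail=1, size=0
write(30): buf=[_ 30 _ _], head=1, tail=2, size=1
read(): buf=[_ _ _ _], head=2, tail=2, size=0
write(22): buf=[_ _ 22 _], head=2, tail=3, size=1
write(31): buf=[_ _ 22 31], head=2, tail=0, size=2

Answer: _ _ 22 31
2
0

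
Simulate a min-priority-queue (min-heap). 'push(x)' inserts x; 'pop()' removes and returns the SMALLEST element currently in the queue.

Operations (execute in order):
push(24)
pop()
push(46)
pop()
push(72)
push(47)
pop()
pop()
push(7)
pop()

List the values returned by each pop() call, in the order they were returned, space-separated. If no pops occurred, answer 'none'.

push(24): heap contents = [24]
pop() → 24: heap contents = []
push(46): heap contents = [46]
pop() → 46: heap contents = []
push(72): heap contents = [72]
push(47): heap contents = [47, 72]
pop() → 47: heap contents = [72]
pop() → 72: heap contents = []
push(7): heap contents = [7]
pop() → 7: heap contents = []

Answer: 24 46 47 72 7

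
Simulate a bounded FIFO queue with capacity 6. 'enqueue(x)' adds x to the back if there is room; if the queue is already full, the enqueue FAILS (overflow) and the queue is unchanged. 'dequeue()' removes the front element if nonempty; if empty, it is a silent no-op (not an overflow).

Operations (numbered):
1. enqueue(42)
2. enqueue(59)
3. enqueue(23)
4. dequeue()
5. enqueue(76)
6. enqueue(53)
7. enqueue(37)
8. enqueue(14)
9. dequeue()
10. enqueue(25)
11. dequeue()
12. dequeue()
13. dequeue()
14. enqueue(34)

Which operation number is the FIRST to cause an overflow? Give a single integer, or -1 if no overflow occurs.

Answer: -1

Derivation:
1. enqueue(42): size=1
2. enqueue(59): size=2
3. enqueue(23): size=3
4. dequeue(): size=2
5. enqueue(76): size=3
6. enqueue(53): size=4
7. enqueue(37): size=5
8. enqueue(14): size=6
9. dequeue(): size=5
10. enqueue(25): size=6
11. dequeue(): size=5
12. dequeue(): size=4
13. dequeue(): size=3
14. enqueue(34): size=4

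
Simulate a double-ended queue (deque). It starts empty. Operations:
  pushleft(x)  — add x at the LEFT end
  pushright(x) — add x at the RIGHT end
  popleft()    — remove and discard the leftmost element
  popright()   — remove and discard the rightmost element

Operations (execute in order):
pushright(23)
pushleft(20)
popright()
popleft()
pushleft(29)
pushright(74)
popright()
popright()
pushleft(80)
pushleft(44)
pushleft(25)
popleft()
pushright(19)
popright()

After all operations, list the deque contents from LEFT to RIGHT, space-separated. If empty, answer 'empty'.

Answer: 44 80

Derivation:
pushright(23): [23]
pushleft(20): [20, 23]
popright(): [20]
popleft(): []
pushleft(29): [29]
pushright(74): [29, 74]
popright(): [29]
popright(): []
pushleft(80): [80]
pushleft(44): [44, 80]
pushleft(25): [25, 44, 80]
popleft(): [44, 80]
pushright(19): [44, 80, 19]
popright(): [44, 80]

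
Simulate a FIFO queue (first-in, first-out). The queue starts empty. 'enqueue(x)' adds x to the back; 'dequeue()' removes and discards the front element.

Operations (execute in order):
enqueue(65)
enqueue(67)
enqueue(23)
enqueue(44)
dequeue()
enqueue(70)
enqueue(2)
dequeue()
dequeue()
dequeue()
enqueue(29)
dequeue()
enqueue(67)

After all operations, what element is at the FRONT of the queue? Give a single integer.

enqueue(65): queue = [65]
enqueue(67): queue = [65, 67]
enqueue(23): queue = [65, 67, 23]
enqueue(44): queue = [65, 67, 23, 44]
dequeue(): queue = [67, 23, 44]
enqueue(70): queue = [67, 23, 44, 70]
enqueue(2): queue = [67, 23, 44, 70, 2]
dequeue(): queue = [23, 44, 70, 2]
dequeue(): queue = [44, 70, 2]
dequeue(): queue = [70, 2]
enqueue(29): queue = [70, 2, 29]
dequeue(): queue = [2, 29]
enqueue(67): queue = [2, 29, 67]

Answer: 2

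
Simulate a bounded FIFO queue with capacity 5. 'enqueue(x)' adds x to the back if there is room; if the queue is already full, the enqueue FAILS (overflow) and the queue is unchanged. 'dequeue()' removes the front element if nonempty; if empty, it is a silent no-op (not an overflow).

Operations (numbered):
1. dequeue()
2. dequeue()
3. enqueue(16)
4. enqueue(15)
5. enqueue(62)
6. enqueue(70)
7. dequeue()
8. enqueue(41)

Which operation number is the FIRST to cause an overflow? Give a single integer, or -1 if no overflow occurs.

1. dequeue(): empty, no-op, size=0
2. dequeue(): empty, no-op, size=0
3. enqueue(16): size=1
4. enqueue(15): size=2
5. enqueue(62): size=3
6. enqueue(70): size=4
7. dequeue(): size=3
8. enqueue(41): size=4

Answer: -1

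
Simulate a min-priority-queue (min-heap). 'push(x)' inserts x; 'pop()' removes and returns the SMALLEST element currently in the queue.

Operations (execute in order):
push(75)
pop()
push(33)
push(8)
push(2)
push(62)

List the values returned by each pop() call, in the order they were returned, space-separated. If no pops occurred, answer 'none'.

Answer: 75

Derivation:
push(75): heap contents = [75]
pop() → 75: heap contents = []
push(33): heap contents = [33]
push(8): heap contents = [8, 33]
push(2): heap contents = [2, 8, 33]
push(62): heap contents = [2, 8, 33, 62]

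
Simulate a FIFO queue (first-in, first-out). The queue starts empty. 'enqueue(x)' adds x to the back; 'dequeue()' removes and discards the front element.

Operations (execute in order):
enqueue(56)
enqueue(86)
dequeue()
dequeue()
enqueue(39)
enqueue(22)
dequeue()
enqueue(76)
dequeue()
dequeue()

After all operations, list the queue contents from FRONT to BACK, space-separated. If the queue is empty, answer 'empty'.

Answer: empty

Derivation:
enqueue(56): [56]
enqueue(86): [56, 86]
dequeue(): [86]
dequeue(): []
enqueue(39): [39]
enqueue(22): [39, 22]
dequeue(): [22]
enqueue(76): [22, 76]
dequeue(): [76]
dequeue(): []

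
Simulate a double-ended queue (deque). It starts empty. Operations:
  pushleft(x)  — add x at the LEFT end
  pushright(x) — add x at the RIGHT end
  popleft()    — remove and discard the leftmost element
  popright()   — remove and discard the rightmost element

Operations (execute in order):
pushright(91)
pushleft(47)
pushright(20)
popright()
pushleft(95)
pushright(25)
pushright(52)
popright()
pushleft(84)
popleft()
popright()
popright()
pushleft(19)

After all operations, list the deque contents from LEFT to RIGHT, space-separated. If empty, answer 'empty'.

Answer: 19 95 47

Derivation:
pushright(91): [91]
pushleft(47): [47, 91]
pushright(20): [47, 91, 20]
popright(): [47, 91]
pushleft(95): [95, 47, 91]
pushright(25): [95, 47, 91, 25]
pushright(52): [95, 47, 91, 25, 52]
popright(): [95, 47, 91, 25]
pushleft(84): [84, 95, 47, 91, 25]
popleft(): [95, 47, 91, 25]
popright(): [95, 47, 91]
popright(): [95, 47]
pushleft(19): [19, 95, 47]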